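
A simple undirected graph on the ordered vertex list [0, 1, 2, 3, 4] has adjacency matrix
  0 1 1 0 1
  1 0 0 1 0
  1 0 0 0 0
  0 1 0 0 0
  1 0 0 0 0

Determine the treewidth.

A width-1 tree decomposition is:
Bags: B1 = {1, 3}  B2 = {0, 1}  B3 = {0, 2}  B4 = {0, 4}
Tree: B1–B2, B2–B3, B3–B4
The largest bag has 2 vertices, giving width 1; this decomposition certifies tw(G) ≤ 1. Any graph with an edge has treewidth ≥ 1, and G has the edge 3–1. Combining the bounds, tw(G) = 1.

1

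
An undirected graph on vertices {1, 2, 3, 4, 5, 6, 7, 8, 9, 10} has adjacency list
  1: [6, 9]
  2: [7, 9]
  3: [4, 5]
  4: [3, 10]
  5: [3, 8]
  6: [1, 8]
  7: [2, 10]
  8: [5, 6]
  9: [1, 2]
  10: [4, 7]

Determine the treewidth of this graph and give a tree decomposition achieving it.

Treewidth 2.
One such decomposition:
Bags: B1 = {3, 5, 8}  B2 = {3, 6, 8}  B3 = {1, 3, 6}  B4 = {1, 3, 9}  B5 = {2, 3, 9}  B6 = {2, 3, 7}  B7 = {3, 7, 10}  B8 = {3, 4, 10}
Tree: B1–B2, B2–B3, B3–B4, B4–B5, B5–B6, B6–B7, B7–B8

Each bag holds 3 vertices, so the decomposition has width 2, which upper-bounds the treewidth. Since 3–5–8–6–1–9–2–7–10–4–3 is a cycle in G, G is not acyclic. Forests are exactly the graphs of treewidth ≤ 1, so tw(G) ≥ 2. Combining the bounds, tw(G) = 2.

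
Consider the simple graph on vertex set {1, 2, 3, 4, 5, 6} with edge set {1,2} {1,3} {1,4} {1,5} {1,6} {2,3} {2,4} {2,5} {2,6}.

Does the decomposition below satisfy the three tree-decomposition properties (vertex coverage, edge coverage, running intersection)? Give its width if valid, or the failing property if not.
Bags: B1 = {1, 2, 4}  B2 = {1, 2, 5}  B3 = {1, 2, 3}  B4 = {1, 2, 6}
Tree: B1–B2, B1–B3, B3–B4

Yes; width 2.

Every vertex of G appears in some bag (union = {1, 2, 3, 4, 5, 6}); every edge is covered by a bag; and for each vertex v the set of bags containing v is connected in the bag tree. The decomposition is therefore valid. The largest bag has 3 vertices, so the width is 2.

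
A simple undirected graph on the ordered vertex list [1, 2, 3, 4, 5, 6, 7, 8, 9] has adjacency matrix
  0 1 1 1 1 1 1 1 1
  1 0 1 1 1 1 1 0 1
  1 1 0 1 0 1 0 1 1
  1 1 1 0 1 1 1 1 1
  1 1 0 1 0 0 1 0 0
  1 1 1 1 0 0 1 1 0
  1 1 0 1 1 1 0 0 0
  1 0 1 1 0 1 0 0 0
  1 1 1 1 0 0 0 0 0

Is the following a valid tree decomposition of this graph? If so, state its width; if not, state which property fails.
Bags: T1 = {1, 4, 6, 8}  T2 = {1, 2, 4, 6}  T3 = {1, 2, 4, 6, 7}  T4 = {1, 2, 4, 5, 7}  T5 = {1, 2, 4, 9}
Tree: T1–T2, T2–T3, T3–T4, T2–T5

No — vertex 3 appears in no bag.

A tree decomposition must satisfy three properties: every vertex lies in some bag; for every edge, both endpoints lie together in some bag; and for every vertex, the bags containing it form a connected subtree. Here vertex 3 appears in no bag, so the decomposition is invalid.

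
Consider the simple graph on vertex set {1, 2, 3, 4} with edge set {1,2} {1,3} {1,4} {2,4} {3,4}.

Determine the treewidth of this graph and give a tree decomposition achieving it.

Treewidth 2.
One such decomposition:
Bags: B1 = {1, 3, 4}  B2 = {1, 2, 4}
Tree: B1–B2

Each bag holds 3 vertices, so the decomposition has width 2, which upper-bounds the treewidth. For the lower bound, the 3 vertices {1, 2, 4} are pairwise adjacent, and any tree decomposition puts a clique entirely inside one bag — forcing width ≥ 2. Hence tw(G) = 2 exactly.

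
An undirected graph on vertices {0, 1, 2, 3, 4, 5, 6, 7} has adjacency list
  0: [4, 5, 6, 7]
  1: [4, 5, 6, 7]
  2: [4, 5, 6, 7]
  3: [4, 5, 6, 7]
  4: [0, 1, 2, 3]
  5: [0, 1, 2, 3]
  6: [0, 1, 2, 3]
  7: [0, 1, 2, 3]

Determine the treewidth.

4

A width-4 tree decomposition is:
Bags: B1 = {0, 1, 2, 3, 6}  B2 = {0, 1, 2, 3, 7}  B3 = {0, 1, 2, 3, 4}  B4 = {0, 1, 2, 3, 5}
Tree: B1–B2, B2–B3, B3–B4
The largest bag has 5 vertices, giving width 4; this decomposition certifies tw(G) ≤ 4. For the lower bound: the 5 vertex sets {1,6}, {0,7}, {2,4}, {3}, {5} are disjoint, each induces a connected subgraph, and every pair is joined by at least one edge of G. Contracting each set to a single vertex therefore yields K_{5} as a minor, and since treewidth is minor-monotone, tw(G) ≥ tw(K_{5}) = 4. The upper and lower bounds meet at 4, so that is the treewidth.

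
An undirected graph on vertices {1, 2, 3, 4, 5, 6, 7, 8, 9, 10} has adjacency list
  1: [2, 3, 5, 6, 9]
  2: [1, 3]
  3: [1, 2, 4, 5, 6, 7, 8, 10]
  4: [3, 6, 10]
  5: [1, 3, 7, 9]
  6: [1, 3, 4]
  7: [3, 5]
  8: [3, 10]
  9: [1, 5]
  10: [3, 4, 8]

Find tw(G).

A width-2 tree decomposition is:
Bags: B1 = {3, 4, 6}  B2 = {1, 3, 6}  B3 = {3, 4, 10}  B4 = {1, 3, 5}  B5 = {3, 8, 10}  B6 = {3, 5, 7}  B7 = {1, 5, 9}  B8 = {1, 2, 3}
Tree: B1–B2, B1–B3, B2–B4, B3–B5, B4–B6, B4–B7, B2–B8
Every bag has size at most 3, so the width is 3 − 1 = 2 and tw(G) ≤ 2. Conversely, {1, 5, 9} is a clique of size 3, and the vertices of any clique must share a bag in every tree decomposition; so some bag has ≥ 3 vertices and tw(G) ≥ 2. Combining the bounds, tw(G) = 2.

2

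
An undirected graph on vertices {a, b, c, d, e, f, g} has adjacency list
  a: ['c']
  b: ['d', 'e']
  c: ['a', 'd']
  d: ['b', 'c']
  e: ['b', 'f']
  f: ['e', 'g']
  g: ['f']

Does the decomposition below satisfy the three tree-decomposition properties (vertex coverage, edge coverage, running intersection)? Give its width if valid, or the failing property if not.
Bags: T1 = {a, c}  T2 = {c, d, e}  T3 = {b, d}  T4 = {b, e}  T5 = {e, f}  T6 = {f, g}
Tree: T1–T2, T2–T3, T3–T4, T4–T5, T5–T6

No — bags containing vertex e are not connected in the tree.

A tree decomposition must satisfy three properties: every vertex lies in some bag; for every edge, both endpoints lie together in some bag; and for every vertex, the bags containing it form a connected subtree. Here bags containing vertex e are not connected in the tree, so the decomposition is invalid.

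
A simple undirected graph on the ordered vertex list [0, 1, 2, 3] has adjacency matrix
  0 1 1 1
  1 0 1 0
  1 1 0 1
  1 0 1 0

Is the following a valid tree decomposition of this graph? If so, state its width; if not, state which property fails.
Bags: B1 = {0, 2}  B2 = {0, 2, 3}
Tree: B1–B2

A tree decomposition must satisfy three properties: every vertex lies in some bag; for every edge, both endpoints lie together in some bag; and for every vertex, the bags containing it form a connected subtree. Here vertex 1 appears in no bag, so the decomposition is invalid.

No — vertex 1 appears in no bag.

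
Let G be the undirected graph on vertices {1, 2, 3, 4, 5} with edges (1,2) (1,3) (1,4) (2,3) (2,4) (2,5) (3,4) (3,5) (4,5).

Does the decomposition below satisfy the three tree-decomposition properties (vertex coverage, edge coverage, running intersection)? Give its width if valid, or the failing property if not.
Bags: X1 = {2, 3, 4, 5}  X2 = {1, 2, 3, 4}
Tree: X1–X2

Vertex coverage: the bags together contain {1, 2, 3, 4, 5}, the full vertex set. Edge coverage: each edge of G has both endpoints in at least one bag. Running intersection: for every vertex, the bags containing it form a connected subtree. All three properties hold, so this is a valid tree decomposition of width max|bag| − 1 = 3, and hence tw(G) ≤ 3.

Yes; width 3.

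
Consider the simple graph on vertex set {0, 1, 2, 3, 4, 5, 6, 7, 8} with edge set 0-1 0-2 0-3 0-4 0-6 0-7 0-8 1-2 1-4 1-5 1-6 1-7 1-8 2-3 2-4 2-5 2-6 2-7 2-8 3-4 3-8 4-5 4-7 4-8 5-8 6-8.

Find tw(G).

4

A width-4 tree decomposition is:
Bags: B1 = {0, 1, 2, 4, 8}  B2 = {0, 2, 3, 4, 8}  B3 = {0, 1, 2, 4, 7}  B4 = {1, 2, 4, 5, 8}  B5 = {0, 1, 2, 6, 8}
Tree: B1–B2, B1–B3, B1–B4, B1–B5
The largest bag has 5 vertices, giving width 4; this decomposition certifies tw(G) ≤ 4. For the lower bound, the 5 vertices {0, 1, 2, 4, 8} are pairwise adjacent, and any tree decomposition puts a clique entirely inside one bag — forcing width ≥ 4. Combining the bounds, tw(G) = 4.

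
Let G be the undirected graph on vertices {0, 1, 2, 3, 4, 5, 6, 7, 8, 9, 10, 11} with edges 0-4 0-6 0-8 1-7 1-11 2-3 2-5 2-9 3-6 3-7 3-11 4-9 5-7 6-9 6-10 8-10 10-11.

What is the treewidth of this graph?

A width-3 tree decomposition is:
Bags: B1 = {1, 5, 7, 11}  B2 = {3, 5, 7, 11}  B3 = {2, 3, 5, 11}  B4 = {2, 3, 10, 11}  B5 = {2, 3, 6, 10}  B6 = {2, 6, 9, 10}  B7 = {6, 8, 9, 10}  B8 = {0, 6, 8, 9}  B9 = {0, 4, 8, 9}
Tree: B1–B2, B2–B3, B3–B4, B4–B5, B5–B6, B6–B7, B7–B8, B8–B9
The largest bag has 4 vertices, giving width 3; this decomposition certifies tw(G) ≤ 3. For the lower bound: the 4 vertex sets {1,5,7}, {11}, {3}, {2,6,9,10} are disjoint, each induces a connected subgraph, and every pair is joined by at least one edge of G. Contracting each set to a single vertex therefore yields K_{4} as a minor, and since treewidth is minor-monotone, tw(G) ≥ tw(K_{4}) = 3. Combining the bounds, tw(G) = 3.

3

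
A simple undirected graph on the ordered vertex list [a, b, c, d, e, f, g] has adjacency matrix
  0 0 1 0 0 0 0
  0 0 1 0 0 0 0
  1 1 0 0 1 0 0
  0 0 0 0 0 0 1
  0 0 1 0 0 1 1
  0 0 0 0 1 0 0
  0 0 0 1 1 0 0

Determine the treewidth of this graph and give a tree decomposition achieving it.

Every bag has size at most 2, so the width is 2 − 1 = 1 and tw(G) ≤ 1. Since G has at least one edge (e.g. e–g), it is not an edgeless graph, so tw(G) ≥ 1. Combining the bounds, tw(G) = 1.

Treewidth 1.
One such decomposition:
Bags: B1 = {e, g}  B2 = {d, g}  B3 = {e, f}  B4 = {c, e}  B5 = {a, c}  B6 = {b, c}
Tree: B1–B2, B1–B3, B1–B4, B4–B5, B5–B6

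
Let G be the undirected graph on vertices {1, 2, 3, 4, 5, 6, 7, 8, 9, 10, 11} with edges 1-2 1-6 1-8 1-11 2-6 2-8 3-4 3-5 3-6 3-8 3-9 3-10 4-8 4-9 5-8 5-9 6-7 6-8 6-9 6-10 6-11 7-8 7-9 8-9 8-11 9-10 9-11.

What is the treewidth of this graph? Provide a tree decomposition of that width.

Every bag has size at most 4, so the width is 4 − 1 = 3 and tw(G) ≤ 3. On the other hand G contains the 4-clique {3, 4, 8, 9}. A clique must lie in a single bag of any decomposition, so no decomposition can have width below 3. Hence tw(G) = 3 exactly.

Treewidth 3.
One such decomposition:
Bags: B1 = {6, 8, 9, 11}  B2 = {3, 6, 8, 9}  B3 = {1, 6, 8, 11}  B4 = {3, 6, 9, 10}  B5 = {3, 4, 8, 9}  B6 = {1, 2, 6, 8}  B7 = {6, 7, 8, 9}  B8 = {3, 5, 8, 9}
Tree: B1–B2, B1–B3, B2–B4, B2–B5, B3–B6, B1–B7, B2–B8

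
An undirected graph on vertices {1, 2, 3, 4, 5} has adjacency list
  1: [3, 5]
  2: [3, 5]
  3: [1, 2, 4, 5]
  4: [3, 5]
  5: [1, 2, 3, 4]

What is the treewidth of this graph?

A width-2 tree decomposition is:
Bags: B1 = {3, 4, 5}  B2 = {2, 3, 5}  B3 = {1, 3, 5}
Tree: B1–B2, B1–B3
Each bag holds 3 vertices, so the decomposition has width 2, which upper-bounds the treewidth. For the lower bound, the 3 vertices {1, 3, 5} are pairwise adjacent, and any tree decomposition puts a clique entirely inside one bag — forcing width ≥ 2. Therefore the treewidth is 2.

2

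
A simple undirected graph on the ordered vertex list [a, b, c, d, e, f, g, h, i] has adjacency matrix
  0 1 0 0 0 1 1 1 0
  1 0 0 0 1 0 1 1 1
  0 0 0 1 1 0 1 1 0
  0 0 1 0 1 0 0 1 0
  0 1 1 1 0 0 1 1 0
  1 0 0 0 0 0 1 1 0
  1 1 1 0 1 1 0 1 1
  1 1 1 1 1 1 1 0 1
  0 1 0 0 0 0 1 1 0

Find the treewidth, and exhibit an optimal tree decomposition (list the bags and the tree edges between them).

Treewidth 3.
One such decomposition:
Bags: B1 = {a, f, g, h}  B2 = {a, b, g, h}  B3 = {b, g, h, i}  B4 = {b, e, g, h}  B5 = {c, e, g, h}  B6 = {c, d, e, h}
Tree: B1–B2, B2–B3, B3–B4, B4–B5, B5–B6

Each bag holds 4 vertices, so the decomposition has width 3, which upper-bounds the treewidth. For the lower bound, the 4 vertices {c, d, e, h} are pairwise adjacent, and any tree decomposition puts a clique entirely inside one bag — forcing width ≥ 3. Therefore the treewidth is 3.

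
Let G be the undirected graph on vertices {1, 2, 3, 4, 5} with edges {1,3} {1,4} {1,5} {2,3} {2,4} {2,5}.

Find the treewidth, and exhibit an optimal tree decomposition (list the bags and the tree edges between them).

Every bag has size at most 3, so the width is 3 − 1 = 2 and tw(G) ≤ 2. The edges 2–4–1–3–2 form a cycle, so G is not a tree and its treewidth is at least 2. The upper and lower bounds meet at 2, so that is the treewidth.

Treewidth 2.
One optimal decomposition is:
Bags: B1 = {1, 2, 4}  B2 = {1, 2, 3}  B3 = {1, 2, 5}
Tree: B1–B2, B2–B3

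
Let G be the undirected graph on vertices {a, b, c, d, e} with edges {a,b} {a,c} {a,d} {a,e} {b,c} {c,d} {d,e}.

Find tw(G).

A width-2 tree decomposition is:
Bags: B1 = {a, b, c}  B2 = {a, c, d}  B3 = {a, d, e}
Tree: B1–B2, B2–B3
Each bag holds 3 vertices, so the decomposition has width 2, which upper-bounds the treewidth. On the other hand G contains the 3-clique {a, d, e}. A clique must lie in a single bag of any decomposition, so no decomposition can have width below 2. The upper and lower bounds meet at 2, so that is the treewidth.

2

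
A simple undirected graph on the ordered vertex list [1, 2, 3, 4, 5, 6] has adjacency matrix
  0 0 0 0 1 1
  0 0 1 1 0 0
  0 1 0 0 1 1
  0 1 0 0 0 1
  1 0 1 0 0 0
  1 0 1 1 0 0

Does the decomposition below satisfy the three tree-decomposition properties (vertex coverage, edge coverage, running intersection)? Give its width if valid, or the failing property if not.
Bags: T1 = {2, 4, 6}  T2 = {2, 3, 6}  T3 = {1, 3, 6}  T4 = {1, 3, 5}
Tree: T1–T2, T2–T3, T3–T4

Vertex coverage: the bags together contain {1, 2, 3, 4, 5, 6}, the full vertex set. Edge coverage: each edge of G has both endpoints in at least one bag. Running intersection: for every vertex, the bags containing it form a connected subtree. All three properties hold, so this is a valid tree decomposition of width max|bag| − 1 = 2, and hence tw(G) ≤ 2.

Yes; width 2.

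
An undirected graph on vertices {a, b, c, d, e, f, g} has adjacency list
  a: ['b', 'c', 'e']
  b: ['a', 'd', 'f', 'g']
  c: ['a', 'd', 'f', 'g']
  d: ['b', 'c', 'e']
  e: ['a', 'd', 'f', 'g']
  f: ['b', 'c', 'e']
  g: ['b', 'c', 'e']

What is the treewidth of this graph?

A width-3 tree decomposition is:
Bags: B1 = {a, b, c, e}  B2 = {b, c, e, f}  B3 = {b, c, e, g}  B4 = {b, c, d, e}
Tree: B1–B2, B2–B3, B3–B4
The largest bag has 4 vertices, giving width 3; this decomposition certifies tw(G) ≤ 3. For the lower bound: the 4 vertex sets {a,c}, {b,f}, {e}, {g} are disjoint, each induces a connected subgraph, and every pair is joined by at least one edge of G. Contracting each set to a single vertex therefore yields K_{4} as a minor, and since treewidth is minor-monotone, tw(G) ≥ tw(K_{4}) = 3. Hence tw(G) = 3 exactly.

3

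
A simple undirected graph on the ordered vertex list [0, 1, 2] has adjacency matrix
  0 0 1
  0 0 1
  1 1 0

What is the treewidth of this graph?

1

A width-1 tree decomposition is:
Bags: B1 = {0, 2}  B2 = {1, 2}
Tree: B1–B2
The largest bag has 2 vertices, giving width 1; this decomposition certifies tw(G) ≤ 1. Since G has at least one edge (e.g. 2–0), it is not an edgeless graph, so tw(G) ≥ 1. Combining the bounds, tw(G) = 1.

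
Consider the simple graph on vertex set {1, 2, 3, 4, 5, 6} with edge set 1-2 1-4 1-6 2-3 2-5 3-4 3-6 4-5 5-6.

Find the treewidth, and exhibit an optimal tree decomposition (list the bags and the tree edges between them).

Treewidth 3.
Bags: B1 = {1, 2, 3, 5}  B2 = {1, 3, 4, 5}  B3 = {1, 3, 5, 6}
Tree: B1–B2, B2–B3

Each bag holds 4 vertices, so the decomposition has width 3, which upper-bounds the treewidth. For the lower bound: the 4 vertex sets {1,2}, {3,4}, {5}, {6} are disjoint, each induces a connected subgraph, and every pair is joined by at least one edge of G. Contracting each set to a single vertex therefore yields K_{4} as a minor, and since treewidth is minor-monotone, tw(G) ≥ tw(K_{4}) = 3. Therefore the treewidth is 3.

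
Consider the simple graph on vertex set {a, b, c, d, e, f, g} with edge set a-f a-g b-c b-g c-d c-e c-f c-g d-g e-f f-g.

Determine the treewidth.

A width-2 tree decomposition is:
Bags: B1 = {c, d, g}  B2 = {c, f, g}  B3 = {a, f, g}  B4 = {b, c, g}  B5 = {c, e, f}
Tree: B1–B2, B2–B3, B1–B4, B2–B5
The largest bag has 3 vertices, giving width 2; this decomposition certifies tw(G) ≤ 2. For the lower bound, the 3 vertices {c, d, g} are pairwise adjacent, and any tree decomposition puts a clique entirely inside one bag — forcing width ≥ 2. The upper and lower bounds meet at 2, so that is the treewidth.

2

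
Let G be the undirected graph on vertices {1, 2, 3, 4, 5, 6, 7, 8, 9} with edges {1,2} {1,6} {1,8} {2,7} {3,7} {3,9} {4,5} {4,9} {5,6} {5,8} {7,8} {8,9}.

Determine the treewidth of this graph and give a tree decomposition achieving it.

Every bag has size at most 4, so the width is 4 − 1 = 3 and tw(G) ≤ 3. For the lower bound: the 4 vertex sets {2,3,7}, {9}, {8}, {1,4,5,6} are disjoint, each induces a connected subgraph, and every pair is joined by at least one edge of G. Contracting each set to a single vertex therefore yields K_{4} as a minor, and since treewidth is minor-monotone, tw(G) ≥ tw(K_{4}) = 3. Hence tw(G) = 3 exactly.

Treewidth 3.
Bags: B1 = {2, 3, 7, 9}  B2 = {2, 7, 8, 9}  B3 = {1, 2, 8, 9}  B4 = {1, 4, 8, 9}  B5 = {1, 4, 5, 8}  B6 = {1, 4, 5, 6}
Tree: B1–B2, B2–B3, B3–B4, B4–B5, B5–B6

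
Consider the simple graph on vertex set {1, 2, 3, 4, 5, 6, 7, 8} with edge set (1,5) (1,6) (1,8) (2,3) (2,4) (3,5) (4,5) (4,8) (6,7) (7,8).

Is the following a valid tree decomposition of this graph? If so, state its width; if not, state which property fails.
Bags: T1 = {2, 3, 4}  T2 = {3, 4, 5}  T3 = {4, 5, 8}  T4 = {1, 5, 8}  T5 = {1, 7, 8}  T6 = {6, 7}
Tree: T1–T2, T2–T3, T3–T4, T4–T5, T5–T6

No — edge (1,6) lies in no bag.

A tree decomposition must satisfy three properties: every vertex lies in some bag; for every edge, both endpoints lie together in some bag; and for every vertex, the bags containing it form a connected subtree. Here edge (1,6) lies in no bag, so the decomposition is invalid.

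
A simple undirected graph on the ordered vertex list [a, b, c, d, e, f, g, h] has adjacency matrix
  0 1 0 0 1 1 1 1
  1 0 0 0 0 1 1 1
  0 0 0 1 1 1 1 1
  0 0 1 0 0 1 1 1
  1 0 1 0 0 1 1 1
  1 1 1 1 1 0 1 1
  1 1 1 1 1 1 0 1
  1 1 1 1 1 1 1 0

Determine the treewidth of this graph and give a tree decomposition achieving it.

Treewidth 4.
One optimal decomposition is:
Bags: B1 = {c, d, f, g, h}  B2 = {c, e, f, g, h}  B3 = {a, e, f, g, h}  B4 = {a, b, f, g, h}
Tree: B1–B2, B2–B3, B3–B4

Each bag holds 5 vertices, so the decomposition has width 4, which upper-bounds the treewidth. For the lower bound, the 5 vertices {c, d, f, g, h} are pairwise adjacent, and any tree decomposition puts a clique entirely inside one bag — forcing width ≥ 4. Therefore the treewidth is 4.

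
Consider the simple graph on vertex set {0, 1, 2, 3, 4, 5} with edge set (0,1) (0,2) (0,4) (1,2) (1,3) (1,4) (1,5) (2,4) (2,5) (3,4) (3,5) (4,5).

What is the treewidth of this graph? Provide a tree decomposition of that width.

Treewidth 3.
One optimal decomposition is:
Bags: B1 = {1, 2, 4, 5}  B2 = {0, 1, 2, 4}  B3 = {1, 3, 4, 5}
Tree: B1–B2, B1–B3

The largest bag has 4 vertices, giving width 3; this decomposition certifies tw(G) ≤ 3. Conversely, {0, 1, 2, 4} is a clique of size 4, and the vertices of any clique must share a bag in every tree decomposition; so some bag has ≥ 4 vertices and tw(G) ≥ 3. The upper and lower bounds meet at 3, so that is the treewidth.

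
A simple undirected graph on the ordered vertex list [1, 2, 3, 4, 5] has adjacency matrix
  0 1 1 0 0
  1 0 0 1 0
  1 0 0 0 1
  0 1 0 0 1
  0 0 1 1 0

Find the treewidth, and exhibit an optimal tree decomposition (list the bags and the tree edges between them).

Treewidth 2.
One such decomposition:
Bags: B1 = {1, 3, 5}  B2 = {1, 2, 5}  B3 = {2, 4, 5}
Tree: B1–B2, B2–B3

Each bag holds 3 vertices, so the decomposition has width 2, which upper-bounds the treewidth. For the lower bound, G contains the cycle 5–3–1–2–4–5, so G is not a forest; only forests have treewidth ≤ 1, hence tw(G) ≥ 2. Hence tw(G) = 2 exactly.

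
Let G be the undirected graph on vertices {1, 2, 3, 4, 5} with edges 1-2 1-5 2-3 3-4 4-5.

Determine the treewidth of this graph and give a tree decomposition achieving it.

The largest bag has 3 vertices, giving width 2; this decomposition certifies tw(G) ≤ 2. Since 3–4–5–1–2–3 is a cycle in G, G is not acyclic. Forests are exactly the graphs of treewidth ≤ 1, so tw(G) ≥ 2. Combining the bounds, tw(G) = 2.

Treewidth 2.
One such decomposition:
Bags: B1 = {3, 4, 5}  B2 = {1, 3, 5}  B3 = {1, 2, 3}
Tree: B1–B2, B2–B3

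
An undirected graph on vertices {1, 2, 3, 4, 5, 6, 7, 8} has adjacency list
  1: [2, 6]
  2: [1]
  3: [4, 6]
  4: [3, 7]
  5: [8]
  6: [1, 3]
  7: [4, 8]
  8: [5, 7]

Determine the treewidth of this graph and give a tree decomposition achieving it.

Each bag holds 2 vertices, so the decomposition has width 1, which upper-bounds the treewidth. G has an edge, so its treewidth is at least 1. Hence tw(G) = 1 exactly.

Treewidth 1.
One optimal decomposition is:
Bags: B1 = {5, 8}  B2 = {7, 8}  B3 = {4, 7}  B4 = {3, 4}  B5 = {3, 6}  B6 = {1, 6}  B7 = {1, 2}
Tree: B1–B2, B2–B3, B3–B4, B4–B5, B5–B6, B6–B7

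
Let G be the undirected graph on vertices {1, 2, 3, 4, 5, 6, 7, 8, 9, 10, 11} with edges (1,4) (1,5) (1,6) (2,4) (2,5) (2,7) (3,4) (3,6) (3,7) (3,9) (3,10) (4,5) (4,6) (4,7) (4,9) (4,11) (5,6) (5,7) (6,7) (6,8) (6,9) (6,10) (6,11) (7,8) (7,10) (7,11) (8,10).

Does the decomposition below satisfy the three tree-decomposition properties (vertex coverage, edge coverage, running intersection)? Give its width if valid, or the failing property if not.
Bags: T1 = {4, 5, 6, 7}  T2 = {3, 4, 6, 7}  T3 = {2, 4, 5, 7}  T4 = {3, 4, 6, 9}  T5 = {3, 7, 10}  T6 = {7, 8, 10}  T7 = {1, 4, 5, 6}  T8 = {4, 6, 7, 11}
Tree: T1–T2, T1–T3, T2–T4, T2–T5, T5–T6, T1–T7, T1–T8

A tree decomposition must satisfy three properties: every vertex lies in some bag; for every edge, both endpoints lie together in some bag; and for every vertex, the bags containing it form a connected subtree. Here edge (6,10) lies in no bag, so the decomposition is invalid.

No — edge (6,10) lies in no bag.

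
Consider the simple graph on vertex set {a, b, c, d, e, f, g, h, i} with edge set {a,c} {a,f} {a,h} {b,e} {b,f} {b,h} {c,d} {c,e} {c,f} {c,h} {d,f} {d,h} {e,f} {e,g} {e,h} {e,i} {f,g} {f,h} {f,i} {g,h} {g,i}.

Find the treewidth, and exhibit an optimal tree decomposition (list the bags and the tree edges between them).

Treewidth 3.
One optimal decomposition is:
Bags: B1 = {c, d, f, h}  B2 = {c, e, f, h}  B3 = {a, c, f, h}  B4 = {e, f, g, h}  B5 = {b, e, f, h}  B6 = {e, f, g, i}
Tree: B1–B2, B1–B3, B2–B4, B4–B5, B4–B6

Each bag holds 4 vertices, so the decomposition has width 3, which upper-bounds the treewidth. For the lower bound, the 4 vertices {e, f, g, h} are pairwise adjacent, and any tree decomposition puts a clique entirely inside one bag — forcing width ≥ 3. Hence tw(G) = 3 exactly.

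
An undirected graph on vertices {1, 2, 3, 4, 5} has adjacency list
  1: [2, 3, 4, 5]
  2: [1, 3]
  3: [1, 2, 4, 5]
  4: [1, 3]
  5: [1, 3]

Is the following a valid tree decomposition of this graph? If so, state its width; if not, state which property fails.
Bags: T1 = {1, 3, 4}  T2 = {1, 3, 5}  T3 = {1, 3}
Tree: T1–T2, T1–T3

A tree decomposition must satisfy three properties: every vertex lies in some bag; for every edge, both endpoints lie together in some bag; and for every vertex, the bags containing it form a connected subtree. Here vertex 2 appears in no bag, so the decomposition is invalid.

No — vertex 2 appears in no bag.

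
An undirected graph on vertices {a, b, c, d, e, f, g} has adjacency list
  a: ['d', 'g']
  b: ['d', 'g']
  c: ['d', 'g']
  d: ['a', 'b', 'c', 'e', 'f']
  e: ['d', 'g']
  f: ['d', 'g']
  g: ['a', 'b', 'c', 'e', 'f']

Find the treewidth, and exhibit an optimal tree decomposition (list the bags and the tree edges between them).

The largest bag has 3 vertices, giving width 2; this decomposition certifies tw(G) ≤ 2. The edges d–a–g–b–d form a cycle, so G is not a tree and its treewidth is at least 2. The upper and lower bounds meet at 2, so that is the treewidth.

Treewidth 2.
Bags: B1 = {a, d, g}  B2 = {b, d, g}  B3 = {d, e, g}  B4 = {c, d, g}  B5 = {d, f, g}
Tree: B1–B2, B2–B3, B3–B4, B4–B5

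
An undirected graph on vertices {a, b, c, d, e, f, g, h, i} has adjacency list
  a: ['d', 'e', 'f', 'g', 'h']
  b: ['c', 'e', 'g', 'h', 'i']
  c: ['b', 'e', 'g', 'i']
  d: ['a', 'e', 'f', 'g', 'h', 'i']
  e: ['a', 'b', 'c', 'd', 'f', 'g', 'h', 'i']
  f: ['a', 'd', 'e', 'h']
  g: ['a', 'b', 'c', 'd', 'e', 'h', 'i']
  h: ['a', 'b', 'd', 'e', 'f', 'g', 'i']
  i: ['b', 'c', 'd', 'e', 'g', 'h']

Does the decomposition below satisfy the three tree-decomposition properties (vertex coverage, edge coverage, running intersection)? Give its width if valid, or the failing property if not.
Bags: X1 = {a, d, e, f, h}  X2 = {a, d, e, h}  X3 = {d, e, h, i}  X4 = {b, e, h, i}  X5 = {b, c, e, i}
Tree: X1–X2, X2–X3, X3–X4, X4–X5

No — vertex g appears in no bag.

A tree decomposition must satisfy three properties: every vertex lies in some bag; for every edge, both endpoints lie together in some bag; and for every vertex, the bags containing it form a connected subtree. Here vertex g appears in no bag, so the decomposition is invalid.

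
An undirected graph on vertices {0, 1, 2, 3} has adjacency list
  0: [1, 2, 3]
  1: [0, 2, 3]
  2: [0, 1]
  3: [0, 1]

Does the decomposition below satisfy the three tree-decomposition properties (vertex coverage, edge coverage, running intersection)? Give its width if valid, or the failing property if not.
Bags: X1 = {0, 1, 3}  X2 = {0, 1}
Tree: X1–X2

No — vertex 2 appears in no bag.

A tree decomposition must satisfy three properties: every vertex lies in some bag; for every edge, both endpoints lie together in some bag; and for every vertex, the bags containing it form a connected subtree. Here vertex 2 appears in no bag, so the decomposition is invalid.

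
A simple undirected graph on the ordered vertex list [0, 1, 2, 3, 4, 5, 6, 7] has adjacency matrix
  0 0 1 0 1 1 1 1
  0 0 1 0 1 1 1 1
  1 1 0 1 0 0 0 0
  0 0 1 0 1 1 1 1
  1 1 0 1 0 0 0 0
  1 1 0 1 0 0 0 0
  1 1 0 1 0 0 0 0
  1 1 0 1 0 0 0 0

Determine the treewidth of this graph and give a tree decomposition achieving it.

The largest bag has 4 vertices, giving width 3; this decomposition certifies tw(G) ≤ 3. For the lower bound: the 4 vertex sets {0,7}, {1,6}, {3}, {4} are disjoint, each induces a connected subgraph, and every pair is joined by at least one edge of G. Contracting each set to a single vertex therefore yields K_{4} as a minor, and since treewidth is minor-monotone, tw(G) ≥ tw(K_{4}) = 3. The upper and lower bounds meet at 3, so that is the treewidth.

Treewidth 3.
One optimal decomposition is:
Bags: B1 = {0, 1, 3, 7}  B2 = {0, 1, 3, 6}  B3 = {0, 1, 3, 4}  B4 = {0, 1, 3, 5}  B5 = {0, 1, 2, 3}
Tree: B1–B2, B2–B3, B3–B4, B4–B5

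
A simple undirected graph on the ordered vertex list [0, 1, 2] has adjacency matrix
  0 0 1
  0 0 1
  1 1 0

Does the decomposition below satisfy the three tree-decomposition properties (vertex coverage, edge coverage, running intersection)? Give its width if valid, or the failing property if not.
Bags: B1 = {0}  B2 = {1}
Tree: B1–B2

No — vertex 2 appears in no bag.

A tree decomposition must satisfy three properties: every vertex lies in some bag; for every edge, both endpoints lie together in some bag; and for every vertex, the bags containing it form a connected subtree. Here vertex 2 appears in no bag, so the decomposition is invalid.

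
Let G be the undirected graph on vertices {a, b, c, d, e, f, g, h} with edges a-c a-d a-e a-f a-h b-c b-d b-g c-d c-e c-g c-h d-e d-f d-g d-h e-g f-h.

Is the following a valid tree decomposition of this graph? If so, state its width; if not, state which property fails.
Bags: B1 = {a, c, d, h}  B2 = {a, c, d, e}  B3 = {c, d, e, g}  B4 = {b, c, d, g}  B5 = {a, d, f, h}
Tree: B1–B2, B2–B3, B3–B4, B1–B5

Vertex coverage: the bags together contain {a, b, c, d, e, f, g, h}, the full vertex set. Edge coverage: each edge of G has both endpoints in at least one bag. Running intersection: for every vertex, the bags containing it form a connected subtree. All three properties hold, so this is a valid tree decomposition of width max|bag| − 1 = 3, and hence tw(G) ≤ 3.

Yes; width 3.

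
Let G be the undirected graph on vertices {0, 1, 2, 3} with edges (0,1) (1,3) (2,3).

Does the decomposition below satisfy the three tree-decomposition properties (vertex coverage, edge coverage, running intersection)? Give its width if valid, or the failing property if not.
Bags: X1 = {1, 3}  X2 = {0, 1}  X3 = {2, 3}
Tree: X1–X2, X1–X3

Yes; width 1.

Every vertex of G appears in some bag (union = {0, 1, 2, 3}); every edge is covered by a bag; and for each vertex v the set of bags containing v is connected in the bag tree. The decomposition is therefore valid. The largest bag has 2 vertices, so the width is 1.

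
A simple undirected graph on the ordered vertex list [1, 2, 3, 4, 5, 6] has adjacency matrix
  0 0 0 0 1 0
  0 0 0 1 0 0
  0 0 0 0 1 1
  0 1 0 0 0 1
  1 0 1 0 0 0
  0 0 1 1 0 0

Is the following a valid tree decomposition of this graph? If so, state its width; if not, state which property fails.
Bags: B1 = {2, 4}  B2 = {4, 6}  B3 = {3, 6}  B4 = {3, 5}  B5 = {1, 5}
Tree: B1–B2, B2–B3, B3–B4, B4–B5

Vertex coverage: the bags together contain {1, 2, 3, 4, 5, 6}, the full vertex set. Edge coverage: each edge of G has both endpoints in at least one bag. Running intersection: for every vertex, the bags containing it form a connected subtree. All three properties hold, so this is a valid tree decomposition of width max|bag| − 1 = 1, and hence tw(G) ≤ 1.

Yes; width 1.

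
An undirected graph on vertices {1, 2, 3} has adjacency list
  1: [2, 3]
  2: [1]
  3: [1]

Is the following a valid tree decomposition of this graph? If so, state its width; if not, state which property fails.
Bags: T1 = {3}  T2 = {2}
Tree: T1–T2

No — vertex 1 appears in no bag.

A tree decomposition must satisfy three properties: every vertex lies in some bag; for every edge, both endpoints lie together in some bag; and for every vertex, the bags containing it form a connected subtree. Here vertex 1 appears in no bag, so the decomposition is invalid.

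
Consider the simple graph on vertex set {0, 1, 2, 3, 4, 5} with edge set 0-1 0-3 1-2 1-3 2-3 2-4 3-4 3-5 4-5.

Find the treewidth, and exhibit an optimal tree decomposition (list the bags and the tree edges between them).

Every bag has size at most 3, so the width is 3 − 1 = 2 and tw(G) ≤ 2. For the lower bound, the 3 vertices {0, 1, 3} are pairwise adjacent, and any tree decomposition puts a clique entirely inside one bag — forcing width ≥ 2. Therefore the treewidth is 2.

Treewidth 2.
One such decomposition:
Bags: B1 = {0, 1, 3}  B2 = {1, 2, 3}  B3 = {2, 3, 4}  B4 = {3, 4, 5}
Tree: B1–B2, B2–B3, B3–B4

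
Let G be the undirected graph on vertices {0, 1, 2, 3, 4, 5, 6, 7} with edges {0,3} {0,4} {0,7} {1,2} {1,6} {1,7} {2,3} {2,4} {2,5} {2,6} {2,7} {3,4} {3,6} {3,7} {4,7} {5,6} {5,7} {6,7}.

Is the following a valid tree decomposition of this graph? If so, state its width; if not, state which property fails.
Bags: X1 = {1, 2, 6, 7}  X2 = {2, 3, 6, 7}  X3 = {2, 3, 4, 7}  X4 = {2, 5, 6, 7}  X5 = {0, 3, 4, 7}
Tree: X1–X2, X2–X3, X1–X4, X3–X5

Every vertex of G appears in some bag (union = {0, 1, 2, 3, 4, 5, 6, 7}); every edge is covered by a bag; and for each vertex v the set of bags containing v is connected in the bag tree. The decomposition is therefore valid. The largest bag has 4 vertices, so the width is 3.

Yes; width 3.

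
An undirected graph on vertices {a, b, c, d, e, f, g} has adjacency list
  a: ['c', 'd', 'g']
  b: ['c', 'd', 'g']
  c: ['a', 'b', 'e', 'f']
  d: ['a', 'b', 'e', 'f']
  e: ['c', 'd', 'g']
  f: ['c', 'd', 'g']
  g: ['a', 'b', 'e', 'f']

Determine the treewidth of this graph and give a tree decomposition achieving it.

Each bag holds 4 vertices, so the decomposition has width 3, which upper-bounds the treewidth. For the lower bound: the 4 vertex sets {a,c}, {f,g}, {d}, {e} are disjoint, each induces a connected subgraph, and every pair is joined by at least one edge of G. Contracting each set to a single vertex therefore yields K_{4} as a minor, and since treewidth is minor-monotone, tw(G) ≥ tw(K_{4}) = 3. Therefore the treewidth is 3.

Treewidth 3.
One such decomposition:
Bags: B1 = {a, c, d, g}  B2 = {c, d, f, g}  B3 = {c, d, e, g}  B4 = {b, c, d, g}
Tree: B1–B2, B2–B3, B3–B4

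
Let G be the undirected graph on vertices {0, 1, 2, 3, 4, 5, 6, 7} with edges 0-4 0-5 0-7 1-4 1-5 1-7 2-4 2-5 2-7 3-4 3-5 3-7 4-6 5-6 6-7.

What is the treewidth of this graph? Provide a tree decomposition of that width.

Each bag holds 4 vertices, so the decomposition has width 3, which upper-bounds the treewidth. For the lower bound: the 4 vertex sets {0,5}, {6,7}, {4}, {2} are disjoint, each induces a connected subgraph, and every pair is joined by at least one edge of G. Contracting each set to a single vertex therefore yields K_{4} as a minor, and since treewidth is minor-monotone, tw(G) ≥ tw(K_{4}) = 3. Therefore the treewidth is 3.

Treewidth 3.
Bags: B1 = {0, 4, 5, 7}  B2 = {4, 5, 6, 7}  B3 = {2, 4, 5, 7}  B4 = {3, 4, 5, 7}  B5 = {1, 4, 5, 7}
Tree: B1–B2, B2–B3, B3–B4, B4–B5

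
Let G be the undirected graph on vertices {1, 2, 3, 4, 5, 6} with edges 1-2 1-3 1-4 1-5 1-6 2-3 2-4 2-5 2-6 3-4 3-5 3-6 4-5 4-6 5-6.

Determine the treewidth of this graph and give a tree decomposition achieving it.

A single bag containing all 6 vertices is trivially a valid decomposition of width 5. On the other hand G contains the 6-clique {1, 2, 3, 4, 5, 6}. A clique must lie in a single bag of any decomposition, so no decomposition can have width below 5. Combining the bounds, tw(G) = 5.

Treewidth 5.
Bags: B1 = {1, 2, 3, 4, 5, 6}
Tree: (single bag)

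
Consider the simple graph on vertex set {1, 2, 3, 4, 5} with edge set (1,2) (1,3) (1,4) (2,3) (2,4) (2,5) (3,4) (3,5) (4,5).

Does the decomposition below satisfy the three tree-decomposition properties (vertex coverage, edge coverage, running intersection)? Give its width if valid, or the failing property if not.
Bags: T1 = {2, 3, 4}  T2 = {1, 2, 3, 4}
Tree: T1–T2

No — vertex 5 appears in no bag.

A tree decomposition must satisfy three properties: every vertex lies in some bag; for every edge, both endpoints lie together in some bag; and for every vertex, the bags containing it form a connected subtree. Here vertex 5 appears in no bag, so the decomposition is invalid.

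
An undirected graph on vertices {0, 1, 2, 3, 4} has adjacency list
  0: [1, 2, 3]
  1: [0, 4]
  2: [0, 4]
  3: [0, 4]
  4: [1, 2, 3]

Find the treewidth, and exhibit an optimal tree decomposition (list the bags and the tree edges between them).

Treewidth 2.
One such decomposition:
Bags: B1 = {0, 1, 4}  B2 = {0, 3, 4}  B3 = {0, 2, 4}
Tree: B1–B2, B2–B3

Each bag holds 3 vertices, so the decomposition has width 2, which upper-bounds the treewidth. For the lower bound, G contains the cycle 1–0–3–4–1, so G is not a forest; only forests have treewidth ≤ 1, hence tw(G) ≥ 2. Combining the bounds, tw(G) = 2.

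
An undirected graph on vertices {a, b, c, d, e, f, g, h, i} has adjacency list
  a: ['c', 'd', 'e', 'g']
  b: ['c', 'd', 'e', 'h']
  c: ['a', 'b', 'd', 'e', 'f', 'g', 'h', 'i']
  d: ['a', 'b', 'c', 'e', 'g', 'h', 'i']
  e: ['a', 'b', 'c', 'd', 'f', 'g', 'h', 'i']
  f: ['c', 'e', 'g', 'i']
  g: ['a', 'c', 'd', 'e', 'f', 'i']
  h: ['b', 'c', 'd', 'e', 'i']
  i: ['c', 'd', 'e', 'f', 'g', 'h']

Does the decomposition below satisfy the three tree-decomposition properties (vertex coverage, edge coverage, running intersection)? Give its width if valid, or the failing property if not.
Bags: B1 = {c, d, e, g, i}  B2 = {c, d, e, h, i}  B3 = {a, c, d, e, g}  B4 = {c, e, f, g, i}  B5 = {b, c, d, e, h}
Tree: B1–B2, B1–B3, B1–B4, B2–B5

Vertex coverage: the bags together contain {a, b, c, d, e, f, g, h, i}, the full vertex set. Edge coverage: each edge of G has both endpoints in at least one bag. Running intersection: for every vertex, the bags containing it form a connected subtree. All three properties hold, so this is a valid tree decomposition of width max|bag| − 1 = 4, and hence tw(G) ≤ 4.

Yes; width 4.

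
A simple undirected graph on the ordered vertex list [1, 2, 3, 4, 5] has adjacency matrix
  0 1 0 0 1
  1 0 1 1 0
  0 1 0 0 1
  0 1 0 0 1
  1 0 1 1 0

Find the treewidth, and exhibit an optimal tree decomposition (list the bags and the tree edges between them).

The largest bag has 3 vertices, giving width 2; this decomposition certifies tw(G) ≤ 2. Since 5–4–2–3–5 is a cycle in G, G is not acyclic. Forests are exactly the graphs of treewidth ≤ 1, so tw(G) ≥ 2. Hence tw(G) = 2 exactly.

Treewidth 2.
Bags: B1 = {2, 4, 5}  B2 = {2, 3, 5}  B3 = {1, 2, 5}
Tree: B1–B2, B2–B3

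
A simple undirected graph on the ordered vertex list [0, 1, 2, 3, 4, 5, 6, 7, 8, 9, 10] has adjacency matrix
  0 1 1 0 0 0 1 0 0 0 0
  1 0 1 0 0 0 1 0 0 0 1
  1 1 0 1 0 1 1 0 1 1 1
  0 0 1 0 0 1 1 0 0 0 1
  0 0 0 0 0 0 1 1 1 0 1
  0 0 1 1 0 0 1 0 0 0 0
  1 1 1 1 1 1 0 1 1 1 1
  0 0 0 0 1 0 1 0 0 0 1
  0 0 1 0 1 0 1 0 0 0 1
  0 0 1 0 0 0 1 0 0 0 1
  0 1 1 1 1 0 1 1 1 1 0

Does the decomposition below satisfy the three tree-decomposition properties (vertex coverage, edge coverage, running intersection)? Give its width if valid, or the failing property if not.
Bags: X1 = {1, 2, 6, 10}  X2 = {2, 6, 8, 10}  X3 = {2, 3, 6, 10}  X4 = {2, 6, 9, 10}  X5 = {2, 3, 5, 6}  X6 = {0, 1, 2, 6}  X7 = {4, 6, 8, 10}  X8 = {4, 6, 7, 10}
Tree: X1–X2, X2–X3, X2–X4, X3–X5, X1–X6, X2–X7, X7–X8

Checking the three conditions: (i) the bags cover all of {0, 1, 2, 3, 4, 5, 6, 7, 8, 9, 10}; (ii) for each edge, some bag contains both endpoints; (iii) the bags containing any fixed vertex form a subtree. All hold, so the decomposition is valid with width 4 − 1 = 3.

Yes; width 3.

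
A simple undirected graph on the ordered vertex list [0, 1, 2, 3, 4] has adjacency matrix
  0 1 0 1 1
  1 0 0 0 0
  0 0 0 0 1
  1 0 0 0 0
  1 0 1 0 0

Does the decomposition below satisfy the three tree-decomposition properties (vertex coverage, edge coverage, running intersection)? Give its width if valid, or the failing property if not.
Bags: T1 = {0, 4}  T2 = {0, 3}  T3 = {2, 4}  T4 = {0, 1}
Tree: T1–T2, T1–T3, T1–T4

Vertex coverage: the bags together contain {0, 1, 2, 3, 4}, the full vertex set. Edge coverage: each edge of G has both endpoints in at least one bag. Running intersection: for every vertex, the bags containing it form a connected subtree. All three properties hold, so this is a valid tree decomposition of width max|bag| − 1 = 1, and hence tw(G) ≤ 1.

Yes; width 1.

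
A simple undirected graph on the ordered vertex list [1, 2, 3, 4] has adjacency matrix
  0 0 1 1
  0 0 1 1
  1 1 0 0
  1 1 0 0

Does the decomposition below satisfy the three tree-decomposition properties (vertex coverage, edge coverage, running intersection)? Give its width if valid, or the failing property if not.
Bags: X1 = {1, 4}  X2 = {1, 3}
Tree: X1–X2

A tree decomposition must satisfy three properties: every vertex lies in some bag; for every edge, both endpoints lie together in some bag; and for every vertex, the bags containing it form a connected subtree. Here vertex 2 appears in no bag, so the decomposition is invalid.

No — vertex 2 appears in no bag.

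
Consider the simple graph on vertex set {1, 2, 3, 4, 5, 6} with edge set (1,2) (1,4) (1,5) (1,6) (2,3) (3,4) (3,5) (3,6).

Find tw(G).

2

A width-2 tree decomposition is:
Bags: B1 = {1, 3, 4}  B2 = {1, 3, 6}  B3 = {1, 2, 3}  B4 = {1, 3, 5}
Tree: B1–B2, B2–B3, B3–B4
Every bag has size at most 3, so the width is 3 − 1 = 2 and tw(G) ≤ 2. For the lower bound, G contains the cycle 1–4–3–6–1, so G is not a forest; only forests have treewidth ≤ 1, hence tw(G) ≥ 2. Hence tw(G) = 2 exactly.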